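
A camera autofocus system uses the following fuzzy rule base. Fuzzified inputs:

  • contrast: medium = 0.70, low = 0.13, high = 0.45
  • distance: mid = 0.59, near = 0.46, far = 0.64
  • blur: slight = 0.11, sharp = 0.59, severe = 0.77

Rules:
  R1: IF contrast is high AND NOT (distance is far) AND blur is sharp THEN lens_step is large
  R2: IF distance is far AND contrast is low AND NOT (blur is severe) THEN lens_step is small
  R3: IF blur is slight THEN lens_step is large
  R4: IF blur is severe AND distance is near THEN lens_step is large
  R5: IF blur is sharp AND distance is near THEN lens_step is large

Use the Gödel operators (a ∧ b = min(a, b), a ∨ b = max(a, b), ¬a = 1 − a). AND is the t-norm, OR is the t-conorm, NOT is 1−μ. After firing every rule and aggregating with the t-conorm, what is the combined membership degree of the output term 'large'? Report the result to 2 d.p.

R1: high=0.45, ¬far=1−0.64=0.36, sharp=0.59; AND[min(a, b)] → w = 0.36
R2: far=0.64, low=0.13, ¬severe=1−0.77=0.23; AND[min(a, b)] → w = 0.13
R3: slight=0.11 → w = 0.11
R4: severe=0.77, near=0.46; AND[min(a, b)] → w = 0.46
R5: sharp=0.59, near=0.46; AND[min(a, b)] → w = 0.46
Rules with consequent 'large': {R1, R3, R4, R5} → strengths 0.36, 0.11, 0.46, 0.46
Aggregate via t-conorm [max(a, b)]: 0.46

0.46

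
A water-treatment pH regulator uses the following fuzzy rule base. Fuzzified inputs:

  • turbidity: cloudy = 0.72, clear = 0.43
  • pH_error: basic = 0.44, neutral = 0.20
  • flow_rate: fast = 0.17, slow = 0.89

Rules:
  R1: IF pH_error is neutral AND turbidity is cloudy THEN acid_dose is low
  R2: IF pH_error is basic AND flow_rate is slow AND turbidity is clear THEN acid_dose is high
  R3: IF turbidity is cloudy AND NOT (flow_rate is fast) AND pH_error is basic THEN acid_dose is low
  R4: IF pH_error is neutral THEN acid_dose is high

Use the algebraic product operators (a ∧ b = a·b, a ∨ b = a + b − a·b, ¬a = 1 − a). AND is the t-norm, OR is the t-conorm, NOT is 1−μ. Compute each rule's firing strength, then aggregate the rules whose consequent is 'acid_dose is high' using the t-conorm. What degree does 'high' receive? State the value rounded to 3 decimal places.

R1: neutral=0.20, cloudy=0.72; AND[a·b] → w = 0.1440
R2: basic=0.44, slow=0.89, clear=0.43; AND[a·b] → w = 0.1684
R3: cloudy=0.72, ¬fast=1−0.17=0.83, basic=0.44; AND[a·b] → w = 0.2629
R4: neutral=0.20 → w = 0.2000
Rules with consequent 'high': {R2, R4} → strengths 0.1684, 0.2000
Aggregate via t-conorm [a + b − a·b]: 0.3347

0.335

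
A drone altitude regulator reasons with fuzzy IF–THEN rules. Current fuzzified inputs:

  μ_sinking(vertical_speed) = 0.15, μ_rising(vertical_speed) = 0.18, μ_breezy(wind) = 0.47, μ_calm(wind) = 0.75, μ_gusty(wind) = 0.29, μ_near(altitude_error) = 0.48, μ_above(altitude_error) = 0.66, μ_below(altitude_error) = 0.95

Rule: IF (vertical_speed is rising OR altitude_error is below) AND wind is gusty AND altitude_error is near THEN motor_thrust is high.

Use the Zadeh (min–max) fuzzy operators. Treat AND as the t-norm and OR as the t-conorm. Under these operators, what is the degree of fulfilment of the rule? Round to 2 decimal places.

firing strength: (rising=0.18 OR below=0.95) = 0.95; AND[min(a, b)] with gusty=0.29, near=0.48 → w = 0.29

0.29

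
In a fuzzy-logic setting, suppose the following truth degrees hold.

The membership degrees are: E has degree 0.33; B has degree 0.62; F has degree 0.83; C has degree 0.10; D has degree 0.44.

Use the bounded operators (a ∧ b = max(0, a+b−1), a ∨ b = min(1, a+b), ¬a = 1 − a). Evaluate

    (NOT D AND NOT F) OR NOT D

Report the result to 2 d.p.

NOT D = 1 − 0.44 = 0.56
NOT F = 1 − 0.83 = 0.17
NOT D AND NOT F = max(0, a+b−1) on (0.56, 0.17) = 0.00
NOT D = 1 − 0.44 = 0.56
(NOT D AND NOT F) OR NOT D = min(1, a+b) on (0.00, 0.56) = 0.56

0.56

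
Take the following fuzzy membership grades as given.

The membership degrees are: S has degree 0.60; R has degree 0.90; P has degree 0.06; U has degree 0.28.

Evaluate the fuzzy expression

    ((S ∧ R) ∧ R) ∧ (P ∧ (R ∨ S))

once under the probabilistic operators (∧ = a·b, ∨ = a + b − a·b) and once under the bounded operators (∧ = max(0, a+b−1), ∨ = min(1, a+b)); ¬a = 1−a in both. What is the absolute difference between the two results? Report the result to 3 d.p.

0.028

Under probabilistic:
  S ∧ R = a·b on (0.6000, 0.9000) = 0.5400
  (S ∧ R) ∧ R = a·b on (0.5400, 0.9000) = 0.4860
  R ∨ S = a + b − a·b on (0.9000, 0.6000) = 0.9600
  P ∧ (R ∨ S) = a·b on (0.0600, 0.9600) = 0.0576
  ((S ∧ R) ∧ R) ∧ (P ∧ (R ∨ S)) = a·b on (0.4860, 0.0576) = 0.0280
  → value = 0.0280
Under bounded:
  S ∧ R = max(0, a+b−1) on (0.60, 0.90) = 0.50
  (S ∧ R) ∧ R = max(0, a+b−1) on (0.50, 0.90) = 0.40
  R ∨ S = min(1, a+b) on (0.90, 0.60) = 1.00
  P ∧ (R ∨ S) = max(0, a+b−1) on (0.06, 1.00) = 0.06
  ((S ∧ R) ∧ R) ∧ (P ∧ (R ∨ S)) = max(0, a+b−1) on (0.40, 0.06) = 0.00
  → value = 0.0000
|0.0280 − 0.0000| = 0.028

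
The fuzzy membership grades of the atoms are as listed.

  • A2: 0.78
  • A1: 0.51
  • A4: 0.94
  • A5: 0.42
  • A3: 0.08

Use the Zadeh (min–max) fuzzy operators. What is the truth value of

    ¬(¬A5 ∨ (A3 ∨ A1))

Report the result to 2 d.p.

0.42

¬A5 = 1 − 0.42 = 0.58
A3 ∨ A1 = max(a, b) on (0.08, 0.51) = 0.51
¬A5 ∨ (A3 ∨ A1) = max(a, b) on (0.58, 0.51) = 0.58
¬(¬A5 ∨ (A3 ∨ A1)) = 1 − 0.58 = 0.42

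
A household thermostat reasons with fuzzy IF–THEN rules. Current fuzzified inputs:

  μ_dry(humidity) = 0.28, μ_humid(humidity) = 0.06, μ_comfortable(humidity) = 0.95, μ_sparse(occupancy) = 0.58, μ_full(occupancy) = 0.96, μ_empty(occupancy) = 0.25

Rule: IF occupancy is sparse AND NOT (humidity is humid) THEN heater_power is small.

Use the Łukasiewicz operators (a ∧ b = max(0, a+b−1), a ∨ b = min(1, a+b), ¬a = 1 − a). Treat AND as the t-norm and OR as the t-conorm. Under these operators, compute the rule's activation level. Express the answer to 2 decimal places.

0.52

firing strength: sparse=0.58, ¬humid=1−0.06=0.94; AND[max(0, a+b−1)] → w = 0.52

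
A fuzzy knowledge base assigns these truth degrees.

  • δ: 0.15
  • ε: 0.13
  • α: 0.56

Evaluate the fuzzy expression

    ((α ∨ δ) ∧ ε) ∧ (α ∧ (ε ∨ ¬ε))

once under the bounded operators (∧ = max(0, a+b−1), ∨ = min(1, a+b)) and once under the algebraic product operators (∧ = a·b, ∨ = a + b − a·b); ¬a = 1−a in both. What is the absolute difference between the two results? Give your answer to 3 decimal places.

Under bounded:
  α ∨ δ = min(1, a+b) on (0.56, 0.15) = 0.71
  (α ∨ δ) ∧ ε = max(0, a+b−1) on (0.71, 0.13) = 0.00
  ¬ε = 1 − 0.13 = 0.87
  ε ∨ ¬ε = min(1, a+b) on (0.13, 0.87) = 1.00
  α ∧ (ε ∨ ¬ε) = max(0, a+b−1) on (0.56, 1.00) = 0.56
  ((α ∨ δ) ∧ ε) ∧ (α ∧ (ε ∨ ¬ε)) = max(0, a+b−1) on (0.00, 0.56) = 0.00
  → value = 0.0000
Under algebraic product:
  α ∨ δ = a + b − a·b on (0.5600, 0.1500) = 0.6260
  (α ∨ δ) ∧ ε = a·b on (0.6260, 0.1300) = 0.0814
  ¬ε = 1 − 0.1300 = 0.8700
  ε ∨ ¬ε = a + b − a·b on (0.1300, 0.8700) = 0.8869
  α ∧ (ε ∨ ¬ε) = a·b on (0.5600, 0.8869) = 0.4967
  ((α ∨ δ) ∧ ε) ∧ (α ∧ (ε ∨ ¬ε)) = a·b on (0.0814, 0.4967) = 0.0404
  → value = 0.0404
|0.0000 − 0.0404| = 0.040

0.040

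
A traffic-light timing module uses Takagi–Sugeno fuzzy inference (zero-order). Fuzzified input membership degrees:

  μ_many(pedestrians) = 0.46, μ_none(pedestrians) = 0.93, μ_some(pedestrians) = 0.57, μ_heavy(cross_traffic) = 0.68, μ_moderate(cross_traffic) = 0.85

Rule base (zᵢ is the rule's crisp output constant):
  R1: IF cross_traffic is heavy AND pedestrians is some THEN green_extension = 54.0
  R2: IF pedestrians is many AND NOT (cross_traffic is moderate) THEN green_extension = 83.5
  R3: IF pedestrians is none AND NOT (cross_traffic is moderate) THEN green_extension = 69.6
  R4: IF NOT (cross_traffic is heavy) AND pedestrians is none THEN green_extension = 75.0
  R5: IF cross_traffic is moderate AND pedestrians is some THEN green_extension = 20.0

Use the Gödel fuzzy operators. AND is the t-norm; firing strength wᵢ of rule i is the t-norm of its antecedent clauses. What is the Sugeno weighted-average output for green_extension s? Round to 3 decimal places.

50.651

R1 (z=54.0): heavy=0.68, some=0.57; AND[min(a, b)] → w = 0.57
R2 (z=83.5): many=0.46, ¬moderate=1−0.85=0.15; AND[min(a, b)] → w = 0.15
R3 (z=69.6): none=0.93, ¬moderate=1−0.85=0.15; AND[min(a, b)] → w = 0.15
R4 (z=75.0): ¬heavy=1−0.68=0.32, none=0.93; AND[min(a, b)] → w = 0.32
R5 (z=20.0): moderate=0.85, some=0.57; AND[min(a, b)] → w = 0.57
Weighted average = (0.57·54.0 + 0.15·83.5 + 0.15·69.6 + 0.32·75.0 + 0.57·20.0) / (0.57 + 0.15 + 0.15 + 0.32 + 0.57)
  = 89.1450 / 1.7600 = 50.651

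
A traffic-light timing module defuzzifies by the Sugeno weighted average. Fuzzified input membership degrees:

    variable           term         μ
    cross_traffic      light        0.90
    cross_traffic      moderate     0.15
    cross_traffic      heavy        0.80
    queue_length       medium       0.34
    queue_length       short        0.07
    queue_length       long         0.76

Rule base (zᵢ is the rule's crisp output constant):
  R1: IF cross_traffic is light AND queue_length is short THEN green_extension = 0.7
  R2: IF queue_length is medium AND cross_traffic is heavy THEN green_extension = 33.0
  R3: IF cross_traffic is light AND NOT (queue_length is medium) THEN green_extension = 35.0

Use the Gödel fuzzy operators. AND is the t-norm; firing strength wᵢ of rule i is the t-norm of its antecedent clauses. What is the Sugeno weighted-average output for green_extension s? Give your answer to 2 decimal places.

32.12

R1 (z=0.7): light=0.90, short=0.07; AND[min(a, b)] → w = 0.07
R2 (z=33.0): medium=0.34, heavy=0.80; AND[min(a, b)] → w = 0.34
R3 (z=35.0): light=0.90, ¬medium=1−0.34=0.66; AND[min(a, b)] → w = 0.66
Weighted average = (0.07·0.7 + 0.34·33.0 + 0.66·35.0) / (0.07 + 0.34 + 0.66)
  = 34.3690 / 1.0700 = 32.12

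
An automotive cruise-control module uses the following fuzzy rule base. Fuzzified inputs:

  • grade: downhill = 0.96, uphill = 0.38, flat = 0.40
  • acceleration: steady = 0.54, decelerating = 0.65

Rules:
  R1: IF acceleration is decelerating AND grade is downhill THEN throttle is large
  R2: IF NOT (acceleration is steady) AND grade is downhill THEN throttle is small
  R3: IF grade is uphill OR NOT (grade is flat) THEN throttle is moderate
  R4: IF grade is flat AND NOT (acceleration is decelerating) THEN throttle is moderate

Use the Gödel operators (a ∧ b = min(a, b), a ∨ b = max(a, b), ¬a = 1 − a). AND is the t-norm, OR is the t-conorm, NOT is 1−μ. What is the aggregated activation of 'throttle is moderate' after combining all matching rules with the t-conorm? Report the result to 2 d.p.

0.60

R1: decelerating=0.65, downhill=0.96; AND[min(a, b)] → w = 0.65
R2: ¬steady=1−0.54=0.46, downhill=0.96; AND[min(a, b)] → w = 0.46
R3: uphill=0.38, ¬flat=1−0.40=0.60; OR[max(a, b)] → w = 0.60
R4: flat=0.40, ¬decelerating=1−0.65=0.35; AND[min(a, b)] → w = 0.35
Rules with consequent 'moderate': {R3, R4} → strengths 0.60, 0.35
Aggregate via t-conorm [max(a, b)]: 0.60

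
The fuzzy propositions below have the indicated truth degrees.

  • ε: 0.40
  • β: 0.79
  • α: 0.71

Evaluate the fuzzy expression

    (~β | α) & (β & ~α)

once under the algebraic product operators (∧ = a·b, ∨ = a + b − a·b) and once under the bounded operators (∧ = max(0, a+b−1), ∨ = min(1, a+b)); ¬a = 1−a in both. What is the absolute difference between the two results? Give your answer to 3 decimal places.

0.177

Under algebraic product:
  ~β = 1 − 0.7900 = 0.2100
  ~β | α = a + b − a·b on (0.2100, 0.7100) = 0.7709
  ~α = 1 − 0.7100 = 0.2900
  β & ~α = a·b on (0.7900, 0.2900) = 0.2291
  (~β | α) & (β & ~α) = a·b on (0.7709, 0.2291) = 0.1766
  → value = 0.1766
Under bounded:
  ~β = 1 − 0.79 = 0.21
  ~β | α = min(1, a+b) on (0.21, 0.71) = 0.92
  ~α = 1 − 0.71 = 0.29
  β & ~α = max(0, a+b−1) on (0.79, 0.29) = 0.08
  (~β | α) & (β & ~α) = max(0, a+b−1) on (0.92, 0.08) = 0.00
  → value = 0.0000
|0.1766 − 0.0000| = 0.177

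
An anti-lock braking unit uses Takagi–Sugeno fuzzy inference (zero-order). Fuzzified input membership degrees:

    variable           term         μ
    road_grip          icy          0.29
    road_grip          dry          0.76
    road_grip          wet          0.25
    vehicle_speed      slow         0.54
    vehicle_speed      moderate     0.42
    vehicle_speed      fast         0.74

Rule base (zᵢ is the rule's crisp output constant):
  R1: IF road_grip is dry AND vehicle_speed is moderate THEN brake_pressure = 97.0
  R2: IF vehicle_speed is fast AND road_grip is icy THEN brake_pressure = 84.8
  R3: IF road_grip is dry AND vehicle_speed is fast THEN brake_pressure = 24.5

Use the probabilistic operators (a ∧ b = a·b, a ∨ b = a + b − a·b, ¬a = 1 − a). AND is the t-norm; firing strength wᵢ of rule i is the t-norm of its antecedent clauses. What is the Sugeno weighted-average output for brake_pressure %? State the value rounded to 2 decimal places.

57.42

R1 (z=97.0): dry=0.76, moderate=0.42; AND[a·b] → w = 0.3192
R2 (z=84.8): fast=0.74, icy=0.29; AND[a·b] → w = 0.2146
R3 (z=24.5): dry=0.76, fast=0.74; AND[a·b] → w = 0.5624
Weighted average = (0.3192·97.0 + 0.2146·84.8 + 0.5624·24.5) / (0.3192 + 0.2146 + 0.5624)
  = 62.9393 / 1.0962 = 57.42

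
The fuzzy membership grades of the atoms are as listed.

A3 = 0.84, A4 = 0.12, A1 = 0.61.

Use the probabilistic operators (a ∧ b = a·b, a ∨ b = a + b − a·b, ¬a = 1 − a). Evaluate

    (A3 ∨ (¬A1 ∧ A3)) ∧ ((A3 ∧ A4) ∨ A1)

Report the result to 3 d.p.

0.579

¬A1 = 1 − 0.6100 = 0.3900
¬A1 ∧ A3 = a·b on (0.3900, 0.8400) = 0.3276
A3 ∨ (¬A1 ∧ A3) = a + b − a·b on (0.8400, 0.3276) = 0.8924
A3 ∧ A4 = a·b on (0.8400, 0.1200) = 0.1008
(A3 ∧ A4) ∨ A1 = a + b − a·b on (0.1008, 0.6100) = 0.6493
(A3 ∨ (¬A1 ∧ A3)) ∧ ((A3 ∧ A4) ∨ A1) = a·b on (0.8924, 0.6493) = 0.5795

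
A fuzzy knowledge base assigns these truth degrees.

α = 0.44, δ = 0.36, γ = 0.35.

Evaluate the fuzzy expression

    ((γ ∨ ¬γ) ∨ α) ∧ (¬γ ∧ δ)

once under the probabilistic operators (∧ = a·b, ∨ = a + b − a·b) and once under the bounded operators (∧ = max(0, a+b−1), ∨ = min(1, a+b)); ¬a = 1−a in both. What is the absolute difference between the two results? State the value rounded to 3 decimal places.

0.194

Under probabilistic:
  ¬γ = 1 − 0.3500 = 0.6500
  γ ∨ ¬γ = a + b − a·b on (0.3500, 0.6500) = 0.7725
  (γ ∨ ¬γ) ∨ α = a + b − a·b on (0.7725, 0.4400) = 0.8726
  ¬γ = 1 − 0.3500 = 0.6500
  ¬γ ∧ δ = a·b on (0.6500, 0.3600) = 0.2340
  ((γ ∨ ¬γ) ∨ α) ∧ (¬γ ∧ δ) = a·b on (0.8726, 0.2340) = 0.2042
  → value = 0.2042
Under bounded:
  ¬γ = 1 − 0.35 = 0.65
  γ ∨ ¬γ = min(1, a+b) on (0.35, 0.65) = 1.00
  (γ ∨ ¬γ) ∨ α = min(1, a+b) on (1.00, 0.44) = 1.00
  ¬γ = 1 − 0.35 = 0.65
  ¬γ ∧ δ = max(0, a+b−1) on (0.65, 0.36) = 0.01
  ((γ ∨ ¬γ) ∨ α) ∧ (¬γ ∧ δ) = max(0, a+b−1) on (1.00, 0.01) = 0.01
  → value = 0.0100
|0.2042 − 0.0100| = 0.194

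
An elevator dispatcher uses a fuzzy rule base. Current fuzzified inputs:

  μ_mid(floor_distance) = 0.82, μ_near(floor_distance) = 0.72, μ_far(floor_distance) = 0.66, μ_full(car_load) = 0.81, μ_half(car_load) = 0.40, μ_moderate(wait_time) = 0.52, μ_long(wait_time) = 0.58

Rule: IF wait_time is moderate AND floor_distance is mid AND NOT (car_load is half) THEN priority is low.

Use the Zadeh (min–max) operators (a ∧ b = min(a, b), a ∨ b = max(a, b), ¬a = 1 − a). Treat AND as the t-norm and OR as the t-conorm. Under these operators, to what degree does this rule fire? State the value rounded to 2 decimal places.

0.52

firing strength: moderate=0.52, mid=0.82, ¬half=1−0.40=0.60; AND[min(a, b)] → w = 0.52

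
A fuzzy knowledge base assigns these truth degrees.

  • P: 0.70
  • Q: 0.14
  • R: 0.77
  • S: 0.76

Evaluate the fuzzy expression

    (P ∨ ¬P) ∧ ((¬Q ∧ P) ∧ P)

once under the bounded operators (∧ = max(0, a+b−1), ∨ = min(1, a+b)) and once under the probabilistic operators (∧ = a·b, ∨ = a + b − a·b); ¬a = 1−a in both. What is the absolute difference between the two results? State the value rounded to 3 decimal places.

0.073

Under bounded:
  ¬P = 1 − 0.70 = 0.30
  P ∨ ¬P = min(1, a+b) on (0.70, 0.30) = 1.00
  ¬Q = 1 − 0.14 = 0.86
  ¬Q ∧ P = max(0, a+b−1) on (0.86, 0.70) = 0.56
  (¬Q ∧ P) ∧ P = max(0, a+b−1) on (0.56, 0.70) = 0.26
  (P ∨ ¬P) ∧ ((¬Q ∧ P) ∧ P) = max(0, a+b−1) on (1.00, 0.26) = 0.26
  → value = 0.2600
Under probabilistic:
  ¬P = 1 − 0.7000 = 0.3000
  P ∨ ¬P = a + b − a·b on (0.7000, 0.3000) = 0.7900
  ¬Q = 1 − 0.1400 = 0.8600
  ¬Q ∧ P = a·b on (0.8600, 0.7000) = 0.6020
  (¬Q ∧ P) ∧ P = a·b on (0.6020, 0.7000) = 0.4214
  (P ∨ ¬P) ∧ ((¬Q ∧ P) ∧ P) = a·b on (0.7900, 0.4214) = 0.3329
  → value = 0.3329
|0.2600 − 0.3329| = 0.073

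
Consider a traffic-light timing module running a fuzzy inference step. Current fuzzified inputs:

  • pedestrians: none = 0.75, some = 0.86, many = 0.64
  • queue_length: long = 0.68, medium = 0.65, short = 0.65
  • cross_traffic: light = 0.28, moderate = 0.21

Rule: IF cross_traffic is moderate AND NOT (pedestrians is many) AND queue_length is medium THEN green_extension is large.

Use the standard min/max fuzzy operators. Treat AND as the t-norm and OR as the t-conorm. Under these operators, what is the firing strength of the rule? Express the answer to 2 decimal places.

0.21

firing strength: moderate=0.21, ¬many=1−0.64=0.36, medium=0.65; AND[min(a, b)] → w = 0.21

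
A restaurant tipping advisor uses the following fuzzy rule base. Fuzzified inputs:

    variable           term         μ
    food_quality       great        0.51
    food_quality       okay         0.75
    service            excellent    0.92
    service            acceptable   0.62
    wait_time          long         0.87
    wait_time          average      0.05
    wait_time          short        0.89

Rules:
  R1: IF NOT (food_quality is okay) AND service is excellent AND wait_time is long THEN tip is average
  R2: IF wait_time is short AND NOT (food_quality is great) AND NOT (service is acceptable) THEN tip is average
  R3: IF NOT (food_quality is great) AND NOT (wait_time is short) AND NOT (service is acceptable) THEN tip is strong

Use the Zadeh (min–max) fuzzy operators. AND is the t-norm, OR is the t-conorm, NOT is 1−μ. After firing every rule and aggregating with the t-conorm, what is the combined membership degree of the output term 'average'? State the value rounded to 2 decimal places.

0.38

R1: ¬okay=1−0.75=0.25, excellent=0.92, long=0.87; AND[min(a, b)] → w = 0.25
R2: short=0.89, ¬great=1−0.51=0.49, ¬acceptable=1−0.62=0.38; AND[min(a, b)] → w = 0.38
R3: ¬great=1−0.51=0.49, ¬short=1−0.89=0.11, ¬acceptable=1−0.62=0.38; AND[min(a, b)] → w = 0.11
Rules with consequent 'average': {R1, R2} → strengths 0.25, 0.38
Aggregate via t-conorm [max(a, b)]: 0.38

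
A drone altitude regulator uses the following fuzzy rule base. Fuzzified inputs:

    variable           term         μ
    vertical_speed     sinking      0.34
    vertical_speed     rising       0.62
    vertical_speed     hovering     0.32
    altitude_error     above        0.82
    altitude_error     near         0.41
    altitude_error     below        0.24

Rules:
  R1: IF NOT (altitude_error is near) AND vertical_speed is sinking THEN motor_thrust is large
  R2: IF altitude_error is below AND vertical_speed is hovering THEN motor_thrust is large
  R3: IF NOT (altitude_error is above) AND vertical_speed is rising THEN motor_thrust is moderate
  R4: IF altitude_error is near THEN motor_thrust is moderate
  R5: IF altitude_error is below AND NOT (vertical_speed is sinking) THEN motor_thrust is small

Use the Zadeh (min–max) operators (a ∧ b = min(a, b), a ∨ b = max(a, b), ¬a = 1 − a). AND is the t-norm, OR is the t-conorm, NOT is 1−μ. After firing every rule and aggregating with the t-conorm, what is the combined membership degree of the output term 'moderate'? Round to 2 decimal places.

R1: ¬near=1−0.41=0.59, sinking=0.34; AND[min(a, b)] → w = 0.34
R2: below=0.24, hovering=0.32; AND[min(a, b)] → w = 0.24
R3: ¬above=1−0.82=0.18, rising=0.62; AND[min(a, b)] → w = 0.18
R4: near=0.41 → w = 0.41
R5: below=0.24, ¬sinking=1−0.34=0.66; AND[min(a, b)] → w = 0.24
Rules with consequent 'moderate': {R3, R4} → strengths 0.18, 0.41
Aggregate via t-conorm [max(a, b)]: 0.41

0.41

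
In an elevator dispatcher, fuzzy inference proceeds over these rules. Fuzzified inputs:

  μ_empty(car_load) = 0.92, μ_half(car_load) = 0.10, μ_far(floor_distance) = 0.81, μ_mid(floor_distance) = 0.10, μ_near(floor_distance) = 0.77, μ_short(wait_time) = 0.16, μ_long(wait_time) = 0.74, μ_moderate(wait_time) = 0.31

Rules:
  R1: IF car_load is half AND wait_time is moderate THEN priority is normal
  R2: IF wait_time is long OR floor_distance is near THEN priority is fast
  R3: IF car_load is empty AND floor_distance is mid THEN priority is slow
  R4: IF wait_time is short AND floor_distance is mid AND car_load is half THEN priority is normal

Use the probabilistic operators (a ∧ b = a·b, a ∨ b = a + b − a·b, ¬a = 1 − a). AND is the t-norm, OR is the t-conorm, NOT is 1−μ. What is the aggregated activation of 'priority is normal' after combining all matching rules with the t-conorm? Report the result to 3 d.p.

0.033

R1: half=0.10, moderate=0.31; AND[a·b] → w = 0.0310
R2: long=0.74, near=0.77; OR[a + b − a·b] → w = 0.9402
R3: empty=0.92, mid=0.10; AND[a·b] → w = 0.0920
R4: short=0.16, mid=0.10, half=0.10; AND[a·b] → w = 0.0016
Rules with consequent 'normal': {R1, R4} → strengths 0.0310, 0.0016
Aggregate via t-conorm [a + b − a·b]: 0.0326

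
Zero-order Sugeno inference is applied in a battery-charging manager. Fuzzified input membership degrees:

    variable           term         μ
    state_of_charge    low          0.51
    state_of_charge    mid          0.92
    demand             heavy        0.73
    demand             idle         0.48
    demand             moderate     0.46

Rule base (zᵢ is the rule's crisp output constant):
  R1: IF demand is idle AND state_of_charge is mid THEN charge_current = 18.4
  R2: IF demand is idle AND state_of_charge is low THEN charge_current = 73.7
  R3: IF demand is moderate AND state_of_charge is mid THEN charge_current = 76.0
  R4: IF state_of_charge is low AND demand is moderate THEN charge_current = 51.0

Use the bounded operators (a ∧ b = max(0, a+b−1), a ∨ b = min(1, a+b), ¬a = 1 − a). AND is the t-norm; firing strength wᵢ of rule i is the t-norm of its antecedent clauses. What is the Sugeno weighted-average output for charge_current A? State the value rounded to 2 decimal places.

46.46

R1 (z=18.4): idle=0.48, mid=0.92; AND[max(0, a+b−1)] → w = 0.40
R2 (z=73.7): idle=0.48, low=0.51; AND[max(0, a+b−1)] → w = 0.00
R3 (z=76.0): moderate=0.46, mid=0.92; AND[max(0, a+b−1)] → w = 0.38
R4 (z=51.0): low=0.51, moderate=0.46; AND[max(0, a+b−1)] → w = 0.00
Weighted average = (0.40·18.4 + 0.00·73.7 + 0.38·76.0 + 0.00·51.0) / (0.40 + 0.00 + 0.38 + 0.00)
  = 36.2400 / 0.7800 = 46.46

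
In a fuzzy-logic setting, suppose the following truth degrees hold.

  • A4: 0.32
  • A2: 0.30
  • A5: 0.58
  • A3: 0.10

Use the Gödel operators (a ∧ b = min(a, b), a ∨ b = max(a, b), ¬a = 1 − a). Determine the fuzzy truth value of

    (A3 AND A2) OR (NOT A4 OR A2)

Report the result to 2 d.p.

0.68

A3 AND A2 = min(a, b) on (0.10, 0.30) = 0.10
NOT A4 = 1 − 0.32 = 0.68
NOT A4 OR A2 = max(a, b) on (0.68, 0.30) = 0.68
(A3 AND A2) OR (NOT A4 OR A2) = max(a, b) on (0.10, 0.68) = 0.68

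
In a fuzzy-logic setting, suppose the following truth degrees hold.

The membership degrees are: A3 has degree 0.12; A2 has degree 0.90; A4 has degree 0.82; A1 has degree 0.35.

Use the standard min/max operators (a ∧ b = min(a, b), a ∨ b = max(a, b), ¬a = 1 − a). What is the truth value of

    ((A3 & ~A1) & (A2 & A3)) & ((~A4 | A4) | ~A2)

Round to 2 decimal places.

0.12

~A1 = 1 − 0.35 = 0.65
A3 & ~A1 = min(a, b) on (0.12, 0.65) = 0.12
A2 & A3 = min(a, b) on (0.90, 0.12) = 0.12
(A3 & ~A1) & (A2 & A3) = min(a, b) on (0.12, 0.12) = 0.12
~A4 = 1 − 0.82 = 0.18
~A4 | A4 = max(a, b) on (0.18, 0.82) = 0.82
~A2 = 1 − 0.90 = 0.10
(~A4 | A4) | ~A2 = max(a, b) on (0.82, 0.10) = 0.82
((A3 & ~A1) & (A2 & A3)) & ((~A4 | A4) | ~A2) = min(a, b) on (0.12, 0.82) = 0.12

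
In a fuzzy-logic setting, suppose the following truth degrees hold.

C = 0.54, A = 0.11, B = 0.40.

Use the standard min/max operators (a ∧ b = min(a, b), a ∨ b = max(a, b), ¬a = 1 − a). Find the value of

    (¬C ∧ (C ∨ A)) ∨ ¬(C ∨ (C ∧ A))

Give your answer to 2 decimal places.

¬C = 1 − 0.54 = 0.46
C ∨ A = max(a, b) on (0.54, 0.11) = 0.54
¬C ∧ (C ∨ A) = min(a, b) on (0.46, 0.54) = 0.46
C ∧ A = min(a, b) on (0.54, 0.11) = 0.11
C ∨ (C ∧ A) = max(a, b) on (0.54, 0.11) = 0.54
¬(C ∨ (C ∧ A)) = 1 − 0.54 = 0.46
(¬C ∧ (C ∨ A)) ∨ ¬(C ∨ (C ∧ A)) = max(a, b) on (0.46, 0.46) = 0.46

0.46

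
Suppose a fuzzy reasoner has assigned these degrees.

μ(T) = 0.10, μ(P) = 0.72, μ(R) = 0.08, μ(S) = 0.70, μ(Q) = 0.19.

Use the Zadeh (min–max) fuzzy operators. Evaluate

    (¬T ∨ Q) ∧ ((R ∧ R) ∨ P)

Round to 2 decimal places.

0.72

¬T = 1 − 0.10 = 0.90
¬T ∨ Q = max(a, b) on (0.90, 0.19) = 0.90
R ∧ R = min(a, b) on (0.08, 0.08) = 0.08
(R ∧ R) ∨ P = max(a, b) on (0.08, 0.72) = 0.72
(¬T ∨ Q) ∧ ((R ∧ R) ∨ P) = min(a, b) on (0.90, 0.72) = 0.72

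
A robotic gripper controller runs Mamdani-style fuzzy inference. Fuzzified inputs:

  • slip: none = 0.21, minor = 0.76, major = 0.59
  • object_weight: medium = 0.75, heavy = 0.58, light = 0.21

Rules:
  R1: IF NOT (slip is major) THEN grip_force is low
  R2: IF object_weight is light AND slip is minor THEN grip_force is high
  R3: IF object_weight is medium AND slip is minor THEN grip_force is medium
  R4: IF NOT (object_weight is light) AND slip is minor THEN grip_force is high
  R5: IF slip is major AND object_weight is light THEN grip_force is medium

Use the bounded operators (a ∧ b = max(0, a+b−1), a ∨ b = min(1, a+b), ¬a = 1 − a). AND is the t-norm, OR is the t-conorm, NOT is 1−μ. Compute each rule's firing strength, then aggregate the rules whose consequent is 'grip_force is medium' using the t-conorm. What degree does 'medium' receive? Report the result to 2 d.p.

0.51

R1: ¬major=1−0.59=0.41 → w = 0.41
R2: light=0.21, minor=0.76; AND[max(0, a+b−1)] → w = 0.00
R3: medium=0.75, minor=0.76; AND[max(0, a+b−1)] → w = 0.51
R4: ¬light=1−0.21=0.79, minor=0.76; AND[max(0, a+b−1)] → w = 0.55
R5: major=0.59, light=0.21; AND[max(0, a+b−1)] → w = 0.00
Rules with consequent 'medium': {R3, R5} → strengths 0.51, 0.00
Aggregate via t-conorm [min(1, a+b)]: 0.51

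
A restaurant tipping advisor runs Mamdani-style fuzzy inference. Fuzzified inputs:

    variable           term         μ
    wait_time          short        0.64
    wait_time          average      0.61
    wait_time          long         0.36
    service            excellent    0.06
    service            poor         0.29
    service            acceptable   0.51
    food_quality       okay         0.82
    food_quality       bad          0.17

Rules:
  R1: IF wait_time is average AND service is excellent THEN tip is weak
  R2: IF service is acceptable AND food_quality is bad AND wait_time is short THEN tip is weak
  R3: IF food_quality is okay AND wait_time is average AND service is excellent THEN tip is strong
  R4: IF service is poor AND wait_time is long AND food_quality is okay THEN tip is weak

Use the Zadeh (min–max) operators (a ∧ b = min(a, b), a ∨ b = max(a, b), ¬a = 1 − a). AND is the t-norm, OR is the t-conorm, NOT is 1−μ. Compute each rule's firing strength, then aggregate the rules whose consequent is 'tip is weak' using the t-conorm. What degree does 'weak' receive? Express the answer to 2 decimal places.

0.29

R1: average=0.61, excellent=0.06; AND[min(a, b)] → w = 0.06
R2: acceptable=0.51, bad=0.17, short=0.64; AND[min(a, b)] → w = 0.17
R3: okay=0.82, average=0.61, excellent=0.06; AND[min(a, b)] → w = 0.06
R4: poor=0.29, long=0.36, okay=0.82; AND[min(a, b)] → w = 0.29
Rules with consequent 'weak': {R1, R2, R4} → strengths 0.06, 0.17, 0.29
Aggregate via t-conorm [max(a, b)]: 0.29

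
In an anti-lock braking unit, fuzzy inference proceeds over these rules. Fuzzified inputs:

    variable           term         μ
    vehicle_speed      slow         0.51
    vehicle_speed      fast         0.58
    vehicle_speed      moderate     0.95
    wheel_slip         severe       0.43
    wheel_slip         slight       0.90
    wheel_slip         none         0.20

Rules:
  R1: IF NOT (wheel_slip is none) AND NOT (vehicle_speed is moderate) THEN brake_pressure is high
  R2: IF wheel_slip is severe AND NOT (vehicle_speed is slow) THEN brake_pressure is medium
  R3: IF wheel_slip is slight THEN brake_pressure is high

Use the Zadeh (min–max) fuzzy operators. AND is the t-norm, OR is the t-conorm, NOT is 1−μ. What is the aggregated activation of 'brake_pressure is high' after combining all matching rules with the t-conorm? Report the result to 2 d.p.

0.90

R1: ¬none=1−0.20=0.80, ¬moderate=1−0.95=0.05; AND[min(a, b)] → w = 0.05
R2: severe=0.43, ¬slow=1−0.51=0.49; AND[min(a, b)] → w = 0.43
R3: slight=0.90 → w = 0.90
Rules with consequent 'high': {R1, R3} → strengths 0.05, 0.90
Aggregate via t-conorm [max(a, b)]: 0.90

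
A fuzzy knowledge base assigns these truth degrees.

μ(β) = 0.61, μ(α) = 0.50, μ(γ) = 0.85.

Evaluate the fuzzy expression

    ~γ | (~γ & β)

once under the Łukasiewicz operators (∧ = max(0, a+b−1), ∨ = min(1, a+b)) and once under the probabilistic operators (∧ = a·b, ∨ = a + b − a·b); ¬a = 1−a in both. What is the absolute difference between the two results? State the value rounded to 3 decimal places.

Under Łukasiewicz:
  ~γ = 1 − 0.85 = 0.15
  ~γ = 1 − 0.85 = 0.15
  ~γ & β = max(0, a+b−1) on (0.15, 0.61) = 0.00
  ~γ | (~γ & β) = min(1, a+b) on (0.15, 0.00) = 0.15
  → value = 0.1500
Under probabilistic:
  ~γ = 1 − 0.8500 = 0.1500
  ~γ = 1 − 0.8500 = 0.1500
  ~γ & β = a·b on (0.1500, 0.6100) = 0.0915
  ~γ | (~γ & β) = a + b − a·b on (0.1500, 0.0915) = 0.2278
  → value = 0.2278
|0.1500 − 0.2278| = 0.078

0.078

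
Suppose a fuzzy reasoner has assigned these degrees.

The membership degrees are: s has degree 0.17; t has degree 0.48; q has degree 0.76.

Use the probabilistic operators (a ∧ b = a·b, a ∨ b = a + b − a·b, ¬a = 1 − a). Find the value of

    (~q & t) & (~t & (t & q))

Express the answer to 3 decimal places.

~q = 1 − 0.7600 = 0.2400
~q & t = a·b on (0.2400, 0.4800) = 0.1152
~t = 1 − 0.4800 = 0.5200
t & q = a·b on (0.4800, 0.7600) = 0.3648
~t & (t & q) = a·b on (0.5200, 0.3648) = 0.1897
(~q & t) & (~t & (t & q)) = a·b on (0.1152, 0.1897) = 0.0219

0.022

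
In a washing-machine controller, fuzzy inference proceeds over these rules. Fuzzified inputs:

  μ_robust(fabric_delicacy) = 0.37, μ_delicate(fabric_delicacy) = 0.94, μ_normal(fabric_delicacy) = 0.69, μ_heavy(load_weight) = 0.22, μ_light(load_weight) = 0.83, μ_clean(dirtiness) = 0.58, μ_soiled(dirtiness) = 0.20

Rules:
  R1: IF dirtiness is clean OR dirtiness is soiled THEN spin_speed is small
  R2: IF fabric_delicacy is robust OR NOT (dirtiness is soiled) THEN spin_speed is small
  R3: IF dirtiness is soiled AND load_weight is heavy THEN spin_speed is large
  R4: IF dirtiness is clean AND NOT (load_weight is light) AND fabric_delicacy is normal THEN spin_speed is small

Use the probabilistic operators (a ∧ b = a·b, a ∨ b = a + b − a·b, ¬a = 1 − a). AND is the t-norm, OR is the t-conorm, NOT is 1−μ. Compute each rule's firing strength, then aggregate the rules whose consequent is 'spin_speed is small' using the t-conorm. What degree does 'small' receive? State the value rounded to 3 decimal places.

0.961

R1: clean=0.58, soiled=0.20; OR[a + b − a·b] → w = 0.6640
R2: robust=0.37, ¬soiled=1−0.20=0.80; OR[a + b − a·b] → w = 0.8740
R3: soiled=0.20, heavy=0.22; AND[a·b] → w = 0.0440
R4: clean=0.58, ¬light=1−0.83=0.17, normal=0.69; AND[a·b] → w = 0.0680
Rules with consequent 'small': {R1, R2, R4} → strengths 0.6640, 0.8740, 0.0680
Aggregate via t-conorm [a + b − a·b]: 0.9605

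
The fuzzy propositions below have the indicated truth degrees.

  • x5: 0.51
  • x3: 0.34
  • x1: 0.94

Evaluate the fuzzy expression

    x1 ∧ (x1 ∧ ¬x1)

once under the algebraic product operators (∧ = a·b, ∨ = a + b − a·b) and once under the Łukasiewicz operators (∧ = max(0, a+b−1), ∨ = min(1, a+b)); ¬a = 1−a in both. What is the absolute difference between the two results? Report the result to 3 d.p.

0.053

Under algebraic product:
  ¬x1 = 1 − 0.9400 = 0.0600
  x1 ∧ ¬x1 = a·b on (0.9400, 0.0600) = 0.0564
  x1 ∧ (x1 ∧ ¬x1) = a·b on (0.9400, 0.0564) = 0.0530
  → value = 0.0530
Under Łukasiewicz:
  ¬x1 = 1 − 0.94 = 0.06
  x1 ∧ ¬x1 = max(0, a+b−1) on (0.94, 0.06) = 0.00
  x1 ∧ (x1 ∧ ¬x1) = max(0, a+b−1) on (0.94, 0.00) = 0.00
  → value = 0.0000
|0.0530 − 0.0000| = 0.053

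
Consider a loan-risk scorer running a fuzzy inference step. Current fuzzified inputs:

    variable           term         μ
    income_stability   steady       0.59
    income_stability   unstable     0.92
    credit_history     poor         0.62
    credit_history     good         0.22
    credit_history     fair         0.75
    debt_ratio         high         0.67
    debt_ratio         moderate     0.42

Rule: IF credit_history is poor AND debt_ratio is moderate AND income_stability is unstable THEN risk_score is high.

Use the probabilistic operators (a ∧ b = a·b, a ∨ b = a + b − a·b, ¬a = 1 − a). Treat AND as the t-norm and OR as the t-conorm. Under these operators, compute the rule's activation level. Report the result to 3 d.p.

0.240

firing strength: poor=0.62, moderate=0.42, unstable=0.92; AND[a·b] → w = 0.2396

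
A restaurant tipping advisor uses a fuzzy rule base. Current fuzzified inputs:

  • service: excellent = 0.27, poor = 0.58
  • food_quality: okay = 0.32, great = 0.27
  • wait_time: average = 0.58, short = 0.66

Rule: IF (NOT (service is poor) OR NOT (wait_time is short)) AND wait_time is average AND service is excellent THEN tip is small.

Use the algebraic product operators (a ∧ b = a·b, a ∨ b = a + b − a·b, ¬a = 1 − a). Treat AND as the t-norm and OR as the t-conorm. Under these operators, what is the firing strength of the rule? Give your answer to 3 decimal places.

0.097

firing strength: (¬poor=1−0.58=0.42 OR ¬short=1−0.66=0.34) = 0.6172; AND[a·b] with average=0.58, excellent=0.27 → w = 0.0967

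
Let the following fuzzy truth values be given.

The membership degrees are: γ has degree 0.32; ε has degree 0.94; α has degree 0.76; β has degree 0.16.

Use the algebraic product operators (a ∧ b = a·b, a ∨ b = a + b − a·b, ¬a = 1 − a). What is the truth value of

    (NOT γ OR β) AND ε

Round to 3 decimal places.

0.687

NOT γ = 1 − 0.3200 = 0.6800
NOT γ OR β = a + b − a·b on (0.6800, 0.1600) = 0.7312
(NOT γ OR β) AND ε = a·b on (0.7312, 0.9400) = 0.6873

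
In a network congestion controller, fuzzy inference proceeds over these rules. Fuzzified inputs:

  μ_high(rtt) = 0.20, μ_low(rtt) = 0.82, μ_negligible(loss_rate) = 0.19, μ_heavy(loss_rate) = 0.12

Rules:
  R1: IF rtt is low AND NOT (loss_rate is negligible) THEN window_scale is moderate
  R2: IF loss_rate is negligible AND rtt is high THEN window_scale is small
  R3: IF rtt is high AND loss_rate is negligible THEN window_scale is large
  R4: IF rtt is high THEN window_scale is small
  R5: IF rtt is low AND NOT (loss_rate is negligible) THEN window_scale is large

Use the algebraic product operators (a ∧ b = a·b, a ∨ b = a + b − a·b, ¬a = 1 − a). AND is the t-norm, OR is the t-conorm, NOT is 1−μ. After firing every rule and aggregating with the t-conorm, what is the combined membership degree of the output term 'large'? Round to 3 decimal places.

0.677

R1: low=0.82, ¬negligible=1−0.19=0.81; AND[a·b] → w = 0.6642
R2: negligible=0.19, high=0.20; AND[a·b] → w = 0.0380
R3: high=0.20, negligible=0.19; AND[a·b] → w = 0.0380
R4: high=0.20 → w = 0.2000
R5: low=0.82, ¬negligible=1−0.19=0.81; AND[a·b] → w = 0.6642
Rules with consequent 'large': {R3, R5} → strengths 0.0380, 0.6642
Aggregate via t-conorm [a + b − a·b]: 0.6770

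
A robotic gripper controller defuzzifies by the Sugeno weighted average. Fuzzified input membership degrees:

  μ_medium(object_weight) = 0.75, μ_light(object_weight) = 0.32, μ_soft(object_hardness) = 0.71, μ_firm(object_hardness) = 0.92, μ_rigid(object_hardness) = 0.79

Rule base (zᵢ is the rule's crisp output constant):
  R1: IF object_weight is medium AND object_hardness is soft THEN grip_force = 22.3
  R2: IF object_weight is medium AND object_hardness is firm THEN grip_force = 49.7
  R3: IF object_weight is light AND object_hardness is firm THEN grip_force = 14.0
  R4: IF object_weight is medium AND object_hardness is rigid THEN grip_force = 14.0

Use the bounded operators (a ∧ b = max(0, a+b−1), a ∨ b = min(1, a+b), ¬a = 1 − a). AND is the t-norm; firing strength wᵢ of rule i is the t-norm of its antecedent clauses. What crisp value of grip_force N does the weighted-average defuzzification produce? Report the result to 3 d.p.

28.522

R1 (z=22.3): medium=0.75, soft=0.71; AND[max(0, a+b−1)] → w = 0.46
R2 (z=49.7): medium=0.75, firm=0.92; AND[max(0, a+b−1)] → w = 0.67
R3 (z=14.0): light=0.32, firm=0.92; AND[max(0, a+b−1)] → w = 0.24
R4 (z=14.0): medium=0.75, rigid=0.79; AND[max(0, a+b−1)] → w = 0.54
Weighted average = (0.46·22.3 + 0.67·49.7 + 0.24·14.0 + 0.54·14.0) / (0.46 + 0.67 + 0.24 + 0.54)
  = 54.4770 / 1.9100 = 28.522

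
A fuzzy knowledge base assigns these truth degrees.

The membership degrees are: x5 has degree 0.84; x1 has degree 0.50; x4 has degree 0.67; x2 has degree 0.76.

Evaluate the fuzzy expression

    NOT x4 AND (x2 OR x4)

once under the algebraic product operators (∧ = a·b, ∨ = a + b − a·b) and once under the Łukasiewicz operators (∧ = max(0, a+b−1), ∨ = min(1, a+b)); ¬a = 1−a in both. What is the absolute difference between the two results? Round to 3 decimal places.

Under algebraic product:
  NOT x4 = 1 − 0.6700 = 0.3300
  x2 OR x4 = a + b − a·b on (0.7600, 0.6700) = 0.9208
  NOT x4 AND (x2 OR x4) = a·b on (0.3300, 0.9208) = 0.3039
  → value = 0.3039
Under Łukasiewicz:
  NOT x4 = 1 − 0.67 = 0.33
  x2 OR x4 = min(1, a+b) on (0.76, 0.67) = 1.00
  NOT x4 AND (x2 OR x4) = max(0, a+b−1) on (0.33, 1.00) = 0.33
  → value = 0.3300
|0.3039 − 0.3300| = 0.026

0.026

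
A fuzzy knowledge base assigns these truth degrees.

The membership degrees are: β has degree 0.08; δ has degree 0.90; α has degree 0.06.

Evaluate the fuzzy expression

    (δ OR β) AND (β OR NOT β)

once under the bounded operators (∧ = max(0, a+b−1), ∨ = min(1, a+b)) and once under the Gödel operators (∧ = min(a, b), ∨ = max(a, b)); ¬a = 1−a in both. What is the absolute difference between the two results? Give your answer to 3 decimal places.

Under bounded:
  δ OR β = min(1, a+b) on (0.90, 0.08) = 0.98
  NOT β = 1 − 0.08 = 0.92
  β OR NOT β = min(1, a+b) on (0.08, 0.92) = 1.00
  (δ OR β) AND (β OR NOT β) = max(0, a+b−1) on (0.98, 1.00) = 0.98
  → value = 0.9800
Under Gödel:
  δ OR β = max(a, b) on (0.90, 0.08) = 0.90
  NOT β = 1 − 0.08 = 0.92
  β OR NOT β = max(a, b) on (0.08, 0.92) = 0.92
  (δ OR β) AND (β OR NOT β) = min(a, b) on (0.90, 0.92) = 0.90
  → value = 0.9000
|0.9800 − 0.9000| = 0.080

0.080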